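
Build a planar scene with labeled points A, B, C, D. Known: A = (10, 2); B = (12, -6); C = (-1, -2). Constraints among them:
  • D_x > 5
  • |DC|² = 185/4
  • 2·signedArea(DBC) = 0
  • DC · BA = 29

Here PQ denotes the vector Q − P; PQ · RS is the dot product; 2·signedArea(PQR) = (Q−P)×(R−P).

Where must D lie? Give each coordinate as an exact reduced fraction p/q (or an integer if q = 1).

D = (11/2, -4)

1. D_x = 11/2  [2·signedArea(DBC) = 0 ∩ DC · BA = 29]
2. D_y = -4  [2·signedArea(DBC) = 0 ∩ DC · BA = 29]
   → D = (11/2, -4)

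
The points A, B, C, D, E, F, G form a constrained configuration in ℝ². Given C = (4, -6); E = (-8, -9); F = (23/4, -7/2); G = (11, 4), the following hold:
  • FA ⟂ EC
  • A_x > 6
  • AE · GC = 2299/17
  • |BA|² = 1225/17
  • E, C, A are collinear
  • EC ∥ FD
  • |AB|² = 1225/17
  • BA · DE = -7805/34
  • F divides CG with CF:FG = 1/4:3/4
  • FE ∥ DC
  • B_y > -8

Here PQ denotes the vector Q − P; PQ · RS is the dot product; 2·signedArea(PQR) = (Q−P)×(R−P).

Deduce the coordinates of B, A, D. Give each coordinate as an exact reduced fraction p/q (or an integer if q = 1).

A = (106/17, -185/34)
B = (-2, -15/2)
D = (71/4, -1/2)

1. A_x = 106/17  [E, C, A are collinear ∩ FA ⟂ EC]
2. A_y = -185/34  [E, C, A are collinear ∩ FA ⟂ EC]
   → A = (106/17, -185/34)
3. D_x = 71/4  [FE ∥ DC ∩ EC ∥ FD]
4. D_y = -1/2  [FE ∥ DC ∩ EC ∥ FD]
   → D = (71/4, -1/2)
5. B_x = -2  [line 103/4·x + 17/2·y + 461/4 = 0 ∩ |BA|² = 1225/17]
6. B_y = -15/2  [line 103/4·x + 17/2·y + 461/4 = 0 ∩ |BA|² = 1225/17]
   → B = (-2, -15/2)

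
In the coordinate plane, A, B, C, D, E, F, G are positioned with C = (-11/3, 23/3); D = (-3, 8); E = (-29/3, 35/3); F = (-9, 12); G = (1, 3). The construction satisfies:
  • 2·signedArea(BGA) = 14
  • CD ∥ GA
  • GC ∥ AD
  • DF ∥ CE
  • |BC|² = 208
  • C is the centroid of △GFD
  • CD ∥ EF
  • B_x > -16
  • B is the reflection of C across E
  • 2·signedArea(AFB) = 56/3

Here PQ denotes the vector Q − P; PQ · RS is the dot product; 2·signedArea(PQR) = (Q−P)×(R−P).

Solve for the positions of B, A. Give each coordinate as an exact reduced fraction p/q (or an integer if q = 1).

A = (5/3, 10/3)
B = (-47/3, 47/3)

1. B_x = -47/3  [B is the reflection of C across E]
2. B_y = 47/3  [B is the reflection of C across E]
   → B = (-47/3, 47/3)
3. A_x = 5/3  [GC ∥ AD ∩ CD ∥ GA]
4. A_y = 10/3  [GC ∥ AD ∩ CD ∥ GA]
   → A = (5/3, 10/3)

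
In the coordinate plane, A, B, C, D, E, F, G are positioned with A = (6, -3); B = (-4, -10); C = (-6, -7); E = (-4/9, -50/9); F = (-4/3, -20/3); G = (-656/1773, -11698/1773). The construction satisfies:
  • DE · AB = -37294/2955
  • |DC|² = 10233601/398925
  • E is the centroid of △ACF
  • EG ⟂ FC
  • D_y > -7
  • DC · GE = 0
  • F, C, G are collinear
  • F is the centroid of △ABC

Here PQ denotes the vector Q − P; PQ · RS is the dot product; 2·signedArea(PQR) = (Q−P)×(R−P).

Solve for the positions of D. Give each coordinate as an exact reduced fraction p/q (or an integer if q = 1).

1. D_x = -8404/8865  [DC · GE = 0 ∩ DE · AB = -37294/2955]
2. D_y = -58856/8865  [DC · GE = 0 ∩ DE · AB = -37294/2955]
   → D = (-8404/8865, -58856/8865)

D = (-8404/8865, -58856/8865)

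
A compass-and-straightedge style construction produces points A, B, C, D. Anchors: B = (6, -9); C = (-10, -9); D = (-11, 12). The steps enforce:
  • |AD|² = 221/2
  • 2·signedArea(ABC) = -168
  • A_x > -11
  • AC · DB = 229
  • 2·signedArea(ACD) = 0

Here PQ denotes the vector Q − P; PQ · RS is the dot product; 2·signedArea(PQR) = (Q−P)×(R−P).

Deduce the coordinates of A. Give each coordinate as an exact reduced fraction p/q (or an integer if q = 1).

A = (-21/2, 3/2)

1. A_x = -21/2  [2·signedArea(ACD) = 0 ∩ 2·signedArea(ABC) = -168]
2. A_y = 3/2  [2·signedArea(ACD) = 0 ∩ 2·signedArea(ABC) = -168]
   → A = (-21/2, 3/2)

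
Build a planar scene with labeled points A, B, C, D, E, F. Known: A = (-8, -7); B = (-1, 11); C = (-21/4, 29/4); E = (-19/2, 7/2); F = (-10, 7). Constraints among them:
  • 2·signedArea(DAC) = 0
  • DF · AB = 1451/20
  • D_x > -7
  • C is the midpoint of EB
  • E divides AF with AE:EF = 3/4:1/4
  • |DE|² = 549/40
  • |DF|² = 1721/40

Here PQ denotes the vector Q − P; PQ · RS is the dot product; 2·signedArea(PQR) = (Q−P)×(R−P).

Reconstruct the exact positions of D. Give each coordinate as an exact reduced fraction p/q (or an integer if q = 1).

1. D_x = -127/20  [2·signedArea(DAC) = 0 ∩ DF · AB = 1451/20]
2. D_y = 31/20  [2·signedArea(DAC) = 0 ∩ DF · AB = 1451/20]
   → D = (-127/20, 31/20)

D = (-127/20, 31/20)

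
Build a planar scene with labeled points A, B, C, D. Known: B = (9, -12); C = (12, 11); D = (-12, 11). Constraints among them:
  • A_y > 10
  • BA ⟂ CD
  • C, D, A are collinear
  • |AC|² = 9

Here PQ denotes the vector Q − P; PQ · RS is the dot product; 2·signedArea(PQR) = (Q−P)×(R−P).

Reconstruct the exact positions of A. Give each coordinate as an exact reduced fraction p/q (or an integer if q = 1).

1. A_x = 9  [C, D, A are collinear ∩ BA ⟂ CD]
2. A_y = 11  [C, D, A are collinear ∩ BA ⟂ CD]
   → A = (9, 11)

A = (9, 11)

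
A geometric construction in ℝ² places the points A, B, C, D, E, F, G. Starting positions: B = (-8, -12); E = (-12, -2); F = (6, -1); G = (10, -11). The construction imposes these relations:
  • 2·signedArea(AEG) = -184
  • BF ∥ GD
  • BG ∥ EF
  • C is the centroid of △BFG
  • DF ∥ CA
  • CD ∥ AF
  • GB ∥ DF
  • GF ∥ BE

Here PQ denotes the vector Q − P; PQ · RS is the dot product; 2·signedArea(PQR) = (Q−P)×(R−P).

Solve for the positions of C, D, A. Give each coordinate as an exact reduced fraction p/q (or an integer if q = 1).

1. C_x = 8/3  [C is the centroid of △BFG]
2. C_y = -8  [C is the centroid of △BFG]
   → C = (8/3, -8)
3. D_x = 24  [GB ∥ DF ∩ BF ∥ GD]
4. D_y = 0  [GB ∥ DF ∩ BF ∥ GD]
   → D = (24, 0)
5. A_x = -46/3  [CD ∥ AF ∩ DF ∥ CA]
6. A_y = -9  [CD ∥ AF ∩ DF ∥ CA]
   → A = (-46/3, -9)

A = (-46/3, -9)
C = (8/3, -8)
D = (24, 0)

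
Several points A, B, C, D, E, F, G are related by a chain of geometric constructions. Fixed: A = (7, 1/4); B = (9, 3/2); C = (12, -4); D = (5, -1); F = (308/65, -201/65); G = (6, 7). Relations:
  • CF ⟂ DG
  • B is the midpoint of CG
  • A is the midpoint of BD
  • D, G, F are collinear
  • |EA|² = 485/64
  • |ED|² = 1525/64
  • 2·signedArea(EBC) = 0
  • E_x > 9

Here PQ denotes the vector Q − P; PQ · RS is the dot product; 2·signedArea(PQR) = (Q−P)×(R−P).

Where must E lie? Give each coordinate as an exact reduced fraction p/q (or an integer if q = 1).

1. E_x = 39/4  [line 11/2·x + 3·y + -54 = 0 ∩ |EA|² = 485/64]
2. E_y = 1/8  [line 11/2·x + 3·y + -54 = 0 ∩ |EA|² = 485/64]
   → E = (39/4, 1/8)

E = (39/4, 1/8)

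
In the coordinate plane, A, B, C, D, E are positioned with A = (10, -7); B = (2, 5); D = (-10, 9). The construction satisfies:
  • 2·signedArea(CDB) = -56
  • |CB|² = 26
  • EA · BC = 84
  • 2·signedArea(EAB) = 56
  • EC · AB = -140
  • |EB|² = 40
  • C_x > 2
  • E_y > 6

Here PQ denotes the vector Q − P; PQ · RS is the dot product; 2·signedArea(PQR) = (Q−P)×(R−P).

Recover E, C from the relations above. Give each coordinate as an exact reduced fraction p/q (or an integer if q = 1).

1. E_x = -4  [line -12·x + -8·y + 8 = 0 ∩ |EB|² = 40]
2. E_y = 7  [line -12·x + -8·y + 8 = 0 ∩ |EB|² = 40]
   → E = (-4, 7)
3. C_x = 3  [EA · BC = 84 ∩ 2·signedArea(CDB) = -56]
4. C_y = 0  [EA · BC = 84 ∩ 2·signedArea(CDB) = -56]
   → C = (3, 0)

C = (3, 0)
E = (-4, 7)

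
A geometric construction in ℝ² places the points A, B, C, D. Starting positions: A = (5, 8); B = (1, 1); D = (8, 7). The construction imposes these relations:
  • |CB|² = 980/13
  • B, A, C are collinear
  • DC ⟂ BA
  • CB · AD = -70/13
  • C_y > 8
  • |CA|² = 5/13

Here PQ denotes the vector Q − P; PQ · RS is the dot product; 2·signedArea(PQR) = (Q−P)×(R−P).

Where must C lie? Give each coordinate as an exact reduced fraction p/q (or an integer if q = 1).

1. C_x = 69/13  [B, A, C are collinear ∩ DC ⟂ BA]
2. C_y = 111/13  [B, A, C are collinear ∩ DC ⟂ BA]
   → C = (69/13, 111/13)

C = (69/13, 111/13)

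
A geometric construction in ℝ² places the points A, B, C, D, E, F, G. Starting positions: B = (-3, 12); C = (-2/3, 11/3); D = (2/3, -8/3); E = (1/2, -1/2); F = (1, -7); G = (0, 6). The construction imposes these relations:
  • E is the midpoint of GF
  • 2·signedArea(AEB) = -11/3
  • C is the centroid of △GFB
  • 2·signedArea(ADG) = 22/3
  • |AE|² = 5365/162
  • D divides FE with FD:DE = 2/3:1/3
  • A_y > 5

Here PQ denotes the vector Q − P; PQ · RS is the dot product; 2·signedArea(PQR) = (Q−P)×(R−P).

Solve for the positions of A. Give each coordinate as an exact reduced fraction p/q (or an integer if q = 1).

1. A_x = -7/9  [2·signedArea(ADG) = 22/3 ∩ 2·signedArea(AEB) = -11/3]
2. A_y = 46/9  [2·signedArea(ADG) = 22/3 ∩ 2·signedArea(AEB) = -11/3]
   → A = (-7/9, 46/9)

A = (-7/9, 46/9)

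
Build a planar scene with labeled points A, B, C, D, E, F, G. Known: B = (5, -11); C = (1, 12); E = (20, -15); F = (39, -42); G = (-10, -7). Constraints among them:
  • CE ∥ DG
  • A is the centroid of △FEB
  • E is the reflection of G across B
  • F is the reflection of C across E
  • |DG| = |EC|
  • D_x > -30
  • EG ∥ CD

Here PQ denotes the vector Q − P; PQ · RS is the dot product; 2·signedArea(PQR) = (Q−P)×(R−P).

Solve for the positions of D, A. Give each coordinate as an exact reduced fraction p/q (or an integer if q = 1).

1. D_x = -29  [CE ∥ DG ∩ EG ∥ CD]
2. D_y = 20  [CE ∥ DG ∩ EG ∥ CD]
   → D = (-29, 20)
3. A_x = 64/3  [A is the centroid of △FEB]
4. A_y = -68/3  [A is the centroid of △FEB]
   → A = (64/3, -68/3)

A = (64/3, -68/3)
D = (-29, 20)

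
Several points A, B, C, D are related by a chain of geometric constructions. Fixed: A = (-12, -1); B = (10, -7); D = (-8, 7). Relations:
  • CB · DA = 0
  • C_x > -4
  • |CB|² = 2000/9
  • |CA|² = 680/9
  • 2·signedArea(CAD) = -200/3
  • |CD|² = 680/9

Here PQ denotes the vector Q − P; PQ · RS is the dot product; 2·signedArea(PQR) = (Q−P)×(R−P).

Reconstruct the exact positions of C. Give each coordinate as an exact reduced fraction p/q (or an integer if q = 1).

C = (-10/3, -1/3)

1. C_x = -10/3  [CB · DA = 0 ∩ 2·signedArea(CAD) = -200/3]
2. C_y = -1/3  [CB · DA = 0 ∩ 2·signedArea(CAD) = -200/3]
   → C = (-10/3, -1/3)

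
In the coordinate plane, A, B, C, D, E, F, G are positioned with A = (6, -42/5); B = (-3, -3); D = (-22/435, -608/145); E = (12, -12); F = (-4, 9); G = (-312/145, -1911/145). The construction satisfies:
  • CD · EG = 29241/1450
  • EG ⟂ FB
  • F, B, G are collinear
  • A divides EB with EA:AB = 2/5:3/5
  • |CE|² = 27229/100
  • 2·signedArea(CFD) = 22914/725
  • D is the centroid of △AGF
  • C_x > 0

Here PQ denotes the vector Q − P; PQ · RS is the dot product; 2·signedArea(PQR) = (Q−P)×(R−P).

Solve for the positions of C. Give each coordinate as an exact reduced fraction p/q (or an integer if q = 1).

1. C_x = 1  [CD · EG = 29241/1450 ∩ 2·signedArea(CFD) = 22914/725]
2. C_y = 3/10  [CD · EG = 29241/1450 ∩ 2·signedArea(CFD) = 22914/725]
   → C = (1, 3/10)

C = (1, 3/10)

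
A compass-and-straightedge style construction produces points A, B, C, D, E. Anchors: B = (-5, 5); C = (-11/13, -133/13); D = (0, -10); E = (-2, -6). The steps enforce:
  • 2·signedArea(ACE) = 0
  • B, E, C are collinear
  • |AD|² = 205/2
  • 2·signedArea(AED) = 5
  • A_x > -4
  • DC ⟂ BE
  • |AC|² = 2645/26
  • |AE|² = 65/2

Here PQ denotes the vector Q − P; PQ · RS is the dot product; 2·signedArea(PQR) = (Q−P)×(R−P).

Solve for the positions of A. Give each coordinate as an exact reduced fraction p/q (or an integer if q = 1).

1. A_x = -7/2  [2·signedArea(ACE) = 0 ∩ 2·signedArea(AED) = 5]
2. A_y = -1/2  [2·signedArea(ACE) = 0 ∩ 2·signedArea(AED) = 5]
   → A = (-7/2, -1/2)

A = (-7/2, -1/2)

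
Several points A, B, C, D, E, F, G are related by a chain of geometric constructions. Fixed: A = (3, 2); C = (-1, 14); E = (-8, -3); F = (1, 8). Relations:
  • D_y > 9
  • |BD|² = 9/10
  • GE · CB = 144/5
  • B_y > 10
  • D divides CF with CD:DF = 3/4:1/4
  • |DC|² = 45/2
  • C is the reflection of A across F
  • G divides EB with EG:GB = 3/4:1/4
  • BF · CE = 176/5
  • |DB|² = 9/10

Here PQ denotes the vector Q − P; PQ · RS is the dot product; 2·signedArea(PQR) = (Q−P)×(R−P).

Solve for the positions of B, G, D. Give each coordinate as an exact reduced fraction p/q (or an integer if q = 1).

1. D_x = 1/2  [D divides CF with CD:DF = 3/4:1/4]
2. D_y = 19/2  [D divides CF with CD:DF = 3/4:1/4]
   → D = (1/2, 19/2)
3. B_x = 1/5  [line 7·x + 17·y + -891/5 = 0 ∩ |BD|² = 9/10]
4. B_y = 52/5  [line 7·x + 17·y + -891/5 = 0 ∩ |BD|² = 9/10]
   → B = (1/5, 52/5)
5. G_x = -37/20  [G divides EB with EG:GB = 3/4:1/4]
6. G_y = 141/20  [G divides EB with EG:GB = 3/4:1/4]
   → G = (-37/20, 141/20)

B = (1/5, 52/5)
D = (1/2, 19/2)
G = (-37/20, 141/20)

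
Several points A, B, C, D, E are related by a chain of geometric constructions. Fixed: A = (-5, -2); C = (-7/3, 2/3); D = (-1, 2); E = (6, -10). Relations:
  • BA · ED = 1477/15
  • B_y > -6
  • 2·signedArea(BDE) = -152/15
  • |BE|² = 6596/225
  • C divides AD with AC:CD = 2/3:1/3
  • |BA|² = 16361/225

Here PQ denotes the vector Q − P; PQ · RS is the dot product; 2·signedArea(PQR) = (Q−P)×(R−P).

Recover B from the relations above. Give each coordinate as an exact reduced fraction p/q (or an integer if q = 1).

1. B_x = 8/3  [BA · ED = 1477/15 ∩ 2·signedArea(BDE) = -152/15]
2. B_y = -86/15  [BA · ED = 1477/15 ∩ 2·signedArea(BDE) = -152/15]
   → B = (8/3, -86/15)

B = (8/3, -86/15)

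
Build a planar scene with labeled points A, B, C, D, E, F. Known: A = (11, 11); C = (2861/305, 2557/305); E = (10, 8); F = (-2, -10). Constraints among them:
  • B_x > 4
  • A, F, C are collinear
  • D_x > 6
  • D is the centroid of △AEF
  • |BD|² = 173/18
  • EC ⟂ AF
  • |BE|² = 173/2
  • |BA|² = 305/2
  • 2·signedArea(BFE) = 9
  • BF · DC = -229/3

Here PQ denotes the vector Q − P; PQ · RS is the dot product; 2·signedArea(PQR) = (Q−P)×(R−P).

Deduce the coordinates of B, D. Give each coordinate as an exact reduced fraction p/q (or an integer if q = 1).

1. D_x = 19/3  [D is the centroid of △AEF]
2. D_y = 3  [D is the centroid of △AEF]
   → D = (19/3, 3)
3. B_x = 9/2  [BF · DC = -229/3 ∩ 2·signedArea(BFE) = 9]
4. B_y = 1/2  [BF · DC = -229/3 ∩ 2·signedArea(BFE) = 9]
   → B = (9/2, 1/2)

B = (9/2, 1/2)
D = (19/3, 3)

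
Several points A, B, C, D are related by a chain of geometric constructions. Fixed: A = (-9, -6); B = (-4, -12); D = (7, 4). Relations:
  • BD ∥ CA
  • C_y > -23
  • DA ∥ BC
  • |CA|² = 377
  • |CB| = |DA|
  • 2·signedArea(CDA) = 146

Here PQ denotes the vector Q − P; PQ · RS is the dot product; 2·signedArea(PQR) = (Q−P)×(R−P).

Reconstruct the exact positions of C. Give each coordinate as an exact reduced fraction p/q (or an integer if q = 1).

C = (-20, -22)

1. C_x = -20  [BD ∥ CA ∩ DA ∥ BC]
2. C_y = -22  [BD ∥ CA ∩ DA ∥ BC]
   → C = (-20, -22)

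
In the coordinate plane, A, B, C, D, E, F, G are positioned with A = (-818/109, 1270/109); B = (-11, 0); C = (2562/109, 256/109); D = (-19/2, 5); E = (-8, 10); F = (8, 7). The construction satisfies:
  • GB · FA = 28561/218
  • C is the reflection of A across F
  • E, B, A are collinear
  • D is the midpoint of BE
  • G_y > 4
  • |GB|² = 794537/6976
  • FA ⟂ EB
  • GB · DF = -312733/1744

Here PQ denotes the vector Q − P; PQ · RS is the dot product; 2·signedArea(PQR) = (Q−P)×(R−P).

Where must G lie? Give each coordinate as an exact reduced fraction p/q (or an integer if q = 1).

G = (-1089/872, 1891/436)

1. G_x = -1089/872  [GB · FA = 28561/218 ∩ GB · DF = -312733/1744]
2. G_y = 1891/436  [GB · FA = 28561/218 ∩ GB · DF = -312733/1744]
   → G = (-1089/872, 1891/436)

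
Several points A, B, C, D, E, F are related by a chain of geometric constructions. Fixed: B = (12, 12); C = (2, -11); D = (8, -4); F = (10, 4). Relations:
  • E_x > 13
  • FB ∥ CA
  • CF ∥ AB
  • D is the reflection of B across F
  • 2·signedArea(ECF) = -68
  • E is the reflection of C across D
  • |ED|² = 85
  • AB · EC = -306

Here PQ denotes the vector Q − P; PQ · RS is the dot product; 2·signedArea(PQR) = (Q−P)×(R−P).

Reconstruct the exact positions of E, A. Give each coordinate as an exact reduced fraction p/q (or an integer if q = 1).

A = (4, -3)
E = (14, 3)

1. E_x = 14  [E is the reflection of C across D]
2. E_y = 3  [E is the reflection of C across D]
   → E = (14, 3)
3. A_x = 4  [CF ∥ AB ∩ FB ∥ CA]
4. A_y = -3  [CF ∥ AB ∩ FB ∥ CA]
   → A = (4, -3)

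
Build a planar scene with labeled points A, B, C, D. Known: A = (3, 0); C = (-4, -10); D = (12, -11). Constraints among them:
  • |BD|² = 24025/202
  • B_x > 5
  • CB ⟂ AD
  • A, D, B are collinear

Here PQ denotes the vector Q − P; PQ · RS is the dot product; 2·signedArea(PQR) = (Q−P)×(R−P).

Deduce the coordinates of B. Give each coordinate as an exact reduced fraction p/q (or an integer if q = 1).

1. B_x = 1029/202  [A, D, B are collinear ∩ CB ⟂ AD]
2. B_y = -517/202  [A, D, B are collinear ∩ CB ⟂ AD]
   → B = (1029/202, -517/202)

B = (1029/202, -517/202)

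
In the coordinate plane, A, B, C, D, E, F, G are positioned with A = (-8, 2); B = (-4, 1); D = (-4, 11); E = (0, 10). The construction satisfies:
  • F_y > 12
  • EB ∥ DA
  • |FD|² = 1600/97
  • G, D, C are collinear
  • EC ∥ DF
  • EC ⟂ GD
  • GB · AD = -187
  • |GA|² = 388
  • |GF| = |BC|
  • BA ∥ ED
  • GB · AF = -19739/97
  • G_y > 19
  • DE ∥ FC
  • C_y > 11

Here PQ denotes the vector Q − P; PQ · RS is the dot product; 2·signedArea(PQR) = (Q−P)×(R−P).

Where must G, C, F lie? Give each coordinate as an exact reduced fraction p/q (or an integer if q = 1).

C = (-360/97, 1130/97)
F = (-748/97, 1227/97)
G = (0, 20)

1. G_x = 0  [line -4·x + -9·y + 180 = 0 ∩ |GA|² = 388]
2. G_y = 20  [line -4·x + -9·y + 180 = 0 ∩ |GA|² = 388]
   → G = (0, 20)
3. C_x = -360/97  [G, D, C are collinear ∩ EC ⟂ GD]
4. C_y = 1130/97  [G, D, C are collinear ∩ EC ⟂ GD]
   → C = (-360/97, 1130/97)
5. F_x = -748/97  [GB · AF = -19739/97 ∩ DE ∥ FC]
6. F_y = 1227/97  [GB · AF = -19739/97 ∩ DE ∥ FC]
   → F = (-748/97, 1227/97)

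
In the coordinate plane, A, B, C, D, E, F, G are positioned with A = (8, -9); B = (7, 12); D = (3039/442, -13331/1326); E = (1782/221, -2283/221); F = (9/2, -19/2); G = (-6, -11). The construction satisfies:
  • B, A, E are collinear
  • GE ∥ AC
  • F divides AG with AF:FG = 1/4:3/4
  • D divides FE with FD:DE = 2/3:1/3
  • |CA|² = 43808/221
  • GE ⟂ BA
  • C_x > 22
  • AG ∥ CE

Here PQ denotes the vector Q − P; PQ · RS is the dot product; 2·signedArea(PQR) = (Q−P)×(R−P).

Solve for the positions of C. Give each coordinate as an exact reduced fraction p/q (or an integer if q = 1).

1. C_x = 4876/221  [AG ∥ CE ∩ GE ∥ AC]
2. C_y = -1841/221  [AG ∥ CE ∩ GE ∥ AC]
   → C = (4876/221, -1841/221)

C = (4876/221, -1841/221)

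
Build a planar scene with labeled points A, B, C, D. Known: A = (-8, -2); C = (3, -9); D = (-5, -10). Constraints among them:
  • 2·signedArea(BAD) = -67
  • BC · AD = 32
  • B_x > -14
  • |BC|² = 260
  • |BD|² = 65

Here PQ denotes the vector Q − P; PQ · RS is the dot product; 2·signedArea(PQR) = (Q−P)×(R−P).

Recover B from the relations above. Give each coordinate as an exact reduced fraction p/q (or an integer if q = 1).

1. B_x = -13  [BC · AD = 32 ∩ 2·signedArea(BAD) = -67]
2. B_y = -11  [BC · AD = 32 ∩ 2·signedArea(BAD) = -67]
   → B = (-13, -11)

B = (-13, -11)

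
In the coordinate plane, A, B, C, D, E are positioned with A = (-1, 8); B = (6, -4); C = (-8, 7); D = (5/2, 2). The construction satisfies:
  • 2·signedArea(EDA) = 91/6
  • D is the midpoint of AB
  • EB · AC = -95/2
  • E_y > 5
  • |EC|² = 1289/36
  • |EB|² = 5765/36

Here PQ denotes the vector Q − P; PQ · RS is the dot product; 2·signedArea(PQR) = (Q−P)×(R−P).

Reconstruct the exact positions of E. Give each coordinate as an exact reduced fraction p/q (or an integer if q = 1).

E = (-13/6, 17/3)

1. E_x = -13/6  [EB · AC = -95/2 ∩ 2·signedArea(EDA) = 91/6]
2. E_y = 17/3  [EB · AC = -95/2 ∩ 2·signedArea(EDA) = 91/6]
   → E = (-13/6, 17/3)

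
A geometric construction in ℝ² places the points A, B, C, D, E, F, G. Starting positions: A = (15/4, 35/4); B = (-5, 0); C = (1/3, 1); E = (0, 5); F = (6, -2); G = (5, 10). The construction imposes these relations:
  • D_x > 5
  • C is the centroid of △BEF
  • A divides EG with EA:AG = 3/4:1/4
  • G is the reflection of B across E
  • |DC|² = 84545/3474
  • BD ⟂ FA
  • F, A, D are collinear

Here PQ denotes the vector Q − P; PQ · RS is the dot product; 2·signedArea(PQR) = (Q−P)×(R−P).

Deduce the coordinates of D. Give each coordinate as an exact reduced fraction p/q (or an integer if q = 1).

1. D_x = 1983/386  [F, A, D are collinear ∩ BD ⟂ FA]
2. D_y = 819/386  [F, A, D are collinear ∩ BD ⟂ FA]
   → D = (1983/386, 819/386)

D = (1983/386, 819/386)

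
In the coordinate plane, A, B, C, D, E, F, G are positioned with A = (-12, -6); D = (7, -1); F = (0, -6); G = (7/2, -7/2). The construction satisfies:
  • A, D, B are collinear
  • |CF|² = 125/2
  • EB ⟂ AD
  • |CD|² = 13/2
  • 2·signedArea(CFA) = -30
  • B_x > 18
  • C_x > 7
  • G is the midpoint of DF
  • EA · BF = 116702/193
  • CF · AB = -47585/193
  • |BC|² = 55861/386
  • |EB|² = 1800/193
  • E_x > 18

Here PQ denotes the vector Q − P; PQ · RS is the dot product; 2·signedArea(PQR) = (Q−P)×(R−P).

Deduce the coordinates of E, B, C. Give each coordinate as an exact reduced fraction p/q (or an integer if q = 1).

1. C_y = -7/2  [2·signedArea(CFA) = -30]
2. C_x = 15/2  [|CF|² = 125/2]
   → C = (15/2, -7/2)
3. B_x = 3517/193  [A, D, B are collinear ∩ CF · AB = -47585/193]
4. B_y = 377/193  [A, D, B are collinear ∩ CF · AB = -47585/193]
   → B = (3517/193, 377/193)
5. E_x = 19  [EA · BF = 116702/193 ∩ EB ⟂ AD]
6. E_y = -1  [EA · BF = 116702/193 ∩ EB ⟂ AD]
   → E = (19, -1)

B = (3517/193, 377/193)
C = (15/2, -7/2)
E = (19, -1)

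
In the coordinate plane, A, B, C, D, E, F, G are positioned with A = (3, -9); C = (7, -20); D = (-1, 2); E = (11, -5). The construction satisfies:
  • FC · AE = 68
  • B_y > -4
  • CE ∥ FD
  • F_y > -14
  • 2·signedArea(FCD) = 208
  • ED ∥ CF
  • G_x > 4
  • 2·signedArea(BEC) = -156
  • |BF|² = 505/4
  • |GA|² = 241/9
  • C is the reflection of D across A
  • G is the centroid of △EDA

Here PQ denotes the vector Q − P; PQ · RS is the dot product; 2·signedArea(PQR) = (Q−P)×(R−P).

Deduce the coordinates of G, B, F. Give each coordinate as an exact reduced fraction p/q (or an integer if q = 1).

B = (1, -7/2)
F = (-5, -13)
G = (13/3, -4)

1. G_x = 13/3  [G is the centroid of △EDA]
2. G_y = -4  [G is the centroid of △EDA]
   → G = (13/3, -4)
3. F_x = -5  [CE ∥ FD ∩ ED ∥ CF]
4. F_y = -13  [CE ∥ FD ∩ ED ∥ CF]
   → F = (-5, -13)
5. B_x = 1  [line 15·x + -4·y + -29 = 0 ∩ |BF|² = 505/4]
6. B_y = -7/2  [line 15·x + -4·y + -29 = 0 ∩ |BF|² = 505/4]
   → B = (1, -7/2)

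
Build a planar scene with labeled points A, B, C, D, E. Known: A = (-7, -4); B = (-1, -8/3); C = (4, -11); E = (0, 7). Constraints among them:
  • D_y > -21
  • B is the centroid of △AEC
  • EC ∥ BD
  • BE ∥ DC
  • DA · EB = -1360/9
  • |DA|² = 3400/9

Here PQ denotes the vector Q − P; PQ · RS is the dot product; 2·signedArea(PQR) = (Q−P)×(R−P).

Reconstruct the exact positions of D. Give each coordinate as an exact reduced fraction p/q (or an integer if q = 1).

D = (3, -62/3)

1. D_x = 3  [BE ∥ DC ∩ EC ∥ BD]
2. D_y = -62/3  [BE ∥ DC ∩ EC ∥ BD]
   → D = (3, -62/3)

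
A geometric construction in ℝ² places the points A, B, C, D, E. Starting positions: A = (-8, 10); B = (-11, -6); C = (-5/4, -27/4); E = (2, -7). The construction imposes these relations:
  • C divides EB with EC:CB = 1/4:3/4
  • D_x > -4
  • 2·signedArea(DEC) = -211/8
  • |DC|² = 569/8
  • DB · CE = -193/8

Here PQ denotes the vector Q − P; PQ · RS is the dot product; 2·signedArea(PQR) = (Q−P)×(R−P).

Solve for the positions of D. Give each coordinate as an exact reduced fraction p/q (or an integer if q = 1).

1. D_x = -3  [DB · CE = -193/8 ∩ 2·signedArea(DEC) = -211/8]
2. D_y = 3/2  [DB · CE = -193/8 ∩ 2·signedArea(DEC) = -211/8]
   → D = (-3, 3/2)

D = (-3, 3/2)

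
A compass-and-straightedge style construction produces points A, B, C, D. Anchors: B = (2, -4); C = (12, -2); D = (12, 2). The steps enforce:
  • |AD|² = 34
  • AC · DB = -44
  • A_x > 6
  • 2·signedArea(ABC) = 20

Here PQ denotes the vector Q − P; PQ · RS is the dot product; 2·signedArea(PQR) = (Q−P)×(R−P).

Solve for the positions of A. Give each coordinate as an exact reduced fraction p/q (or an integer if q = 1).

A = (7, -1)

1. A_x = 7  [AC · DB = -44 ∩ 2·signedArea(ABC) = 20]
2. A_y = -1  [AC · DB = -44 ∩ 2·signedArea(ABC) = 20]
   → A = (7, -1)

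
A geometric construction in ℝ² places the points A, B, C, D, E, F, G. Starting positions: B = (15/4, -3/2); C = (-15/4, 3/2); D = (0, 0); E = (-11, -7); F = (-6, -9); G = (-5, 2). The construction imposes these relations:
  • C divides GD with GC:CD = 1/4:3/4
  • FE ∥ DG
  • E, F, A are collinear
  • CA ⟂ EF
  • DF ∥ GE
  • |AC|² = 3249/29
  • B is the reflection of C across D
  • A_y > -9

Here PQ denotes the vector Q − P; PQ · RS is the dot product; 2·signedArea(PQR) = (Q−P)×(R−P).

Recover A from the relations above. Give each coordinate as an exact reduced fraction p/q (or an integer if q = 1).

A = (-891/116, -483/58)

1. A_x = -891/116  [E, F, A are collinear ∩ CA ⟂ EF]
2. A_y = -483/58  [E, F, A are collinear ∩ CA ⟂ EF]
   → A = (-891/116, -483/58)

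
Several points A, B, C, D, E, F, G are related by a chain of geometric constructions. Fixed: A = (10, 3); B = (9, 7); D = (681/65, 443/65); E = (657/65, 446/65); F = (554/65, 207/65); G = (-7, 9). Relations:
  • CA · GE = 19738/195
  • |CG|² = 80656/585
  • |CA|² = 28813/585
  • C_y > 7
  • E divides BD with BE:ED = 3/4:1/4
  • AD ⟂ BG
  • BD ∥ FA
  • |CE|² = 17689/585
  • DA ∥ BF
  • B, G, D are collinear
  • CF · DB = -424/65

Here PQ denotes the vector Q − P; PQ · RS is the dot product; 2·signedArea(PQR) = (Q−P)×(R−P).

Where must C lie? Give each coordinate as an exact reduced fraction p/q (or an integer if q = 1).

1. C_x = 907/195  [line 96/65·x + -12/65·y + -356/65 = 0 ∩ |CE|² = 17689/585]
2. C_y = 1471/195  [line 96/65·x + -12/65·y + -356/65 = 0 ∩ |CE|² = 17689/585]
   → C = (907/195, 1471/195)

C = (907/195, 1471/195)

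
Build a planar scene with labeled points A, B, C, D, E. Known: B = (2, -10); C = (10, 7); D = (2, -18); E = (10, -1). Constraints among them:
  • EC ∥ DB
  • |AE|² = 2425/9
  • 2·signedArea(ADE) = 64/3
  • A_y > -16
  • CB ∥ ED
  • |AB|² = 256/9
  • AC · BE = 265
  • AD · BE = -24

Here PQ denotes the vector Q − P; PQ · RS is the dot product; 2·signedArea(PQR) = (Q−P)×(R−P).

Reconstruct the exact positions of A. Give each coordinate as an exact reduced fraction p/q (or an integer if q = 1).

A = (2, -46/3)

1. A_x = 2  [AC · BE = 265 ∩ 2·signedArea(ADE) = 64/3]
2. A_y = -46/3  [AC · BE = 265 ∩ 2·signedArea(ADE) = 64/3]
   → A = (2, -46/3)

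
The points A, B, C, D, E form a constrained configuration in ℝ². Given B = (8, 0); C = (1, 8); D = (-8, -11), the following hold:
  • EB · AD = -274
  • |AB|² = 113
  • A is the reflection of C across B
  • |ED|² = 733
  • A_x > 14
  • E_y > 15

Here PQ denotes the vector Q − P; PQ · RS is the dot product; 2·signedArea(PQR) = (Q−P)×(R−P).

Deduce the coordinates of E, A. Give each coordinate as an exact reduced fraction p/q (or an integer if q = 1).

A = (15, -8)
E = (-6, 16)

1. A_x = 15  [A is the reflection of C across B]
2. A_y = -8  [A is the reflection of C across B]
   → A = (15, -8)
3. E_x = -6  [line 23·x + 3·y + 90 = 0 ∩ |ED|² = 733]
4. E_y = 16  [line 23·x + 3·y + 90 = 0 ∩ |ED|² = 733]
   → E = (-6, 16)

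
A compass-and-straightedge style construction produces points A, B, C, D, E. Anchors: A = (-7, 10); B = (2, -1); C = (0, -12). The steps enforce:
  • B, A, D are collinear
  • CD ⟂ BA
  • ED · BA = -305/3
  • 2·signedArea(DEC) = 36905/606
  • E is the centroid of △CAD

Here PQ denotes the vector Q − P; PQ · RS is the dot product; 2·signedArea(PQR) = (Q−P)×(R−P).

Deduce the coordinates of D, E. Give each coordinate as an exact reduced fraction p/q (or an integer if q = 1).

D = (1331/202, -1335/202)
E = (-83/606, -1739/606)

1. D_x = 1331/202  [B, A, D are collinear ∩ CD ⟂ BA]
2. D_y = -1335/202  [B, A, D are collinear ∩ CD ⟂ BA]
   → D = (1331/202, -1335/202)
3. E_x = -83/606  [E is the centroid of △CAD]
4. E_y = -1739/606  [E is the centroid of △CAD]
   → E = (-83/606, -1739/606)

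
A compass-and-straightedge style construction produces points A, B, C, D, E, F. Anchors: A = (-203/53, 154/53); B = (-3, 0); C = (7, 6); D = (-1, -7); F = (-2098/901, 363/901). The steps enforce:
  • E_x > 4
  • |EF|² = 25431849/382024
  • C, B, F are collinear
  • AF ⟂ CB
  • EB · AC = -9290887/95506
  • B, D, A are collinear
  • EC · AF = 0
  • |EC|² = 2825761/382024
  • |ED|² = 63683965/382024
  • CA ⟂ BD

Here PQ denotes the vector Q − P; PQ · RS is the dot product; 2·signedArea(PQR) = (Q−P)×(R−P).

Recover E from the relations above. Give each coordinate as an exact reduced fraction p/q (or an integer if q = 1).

E = (16823/3604, 16581/3604)

1. E_x = 16823/3604  [EC · AF = 0 ∩ EB · AC = -9290887/95506]
2. E_y = 16581/3604  [EC · AF = 0 ∩ EB · AC = -9290887/95506]
   → E = (16823/3604, 16581/3604)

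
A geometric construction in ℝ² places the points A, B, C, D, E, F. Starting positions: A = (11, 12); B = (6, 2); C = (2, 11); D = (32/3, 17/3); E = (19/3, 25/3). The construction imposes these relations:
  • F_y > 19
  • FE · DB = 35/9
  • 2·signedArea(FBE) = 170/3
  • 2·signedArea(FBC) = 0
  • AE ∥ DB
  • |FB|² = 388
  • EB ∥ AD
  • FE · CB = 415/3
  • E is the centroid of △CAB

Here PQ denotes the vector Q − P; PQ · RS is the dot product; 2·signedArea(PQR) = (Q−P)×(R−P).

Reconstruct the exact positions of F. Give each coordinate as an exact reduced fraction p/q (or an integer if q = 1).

1. F_x = -2  [2·signedArea(FBC) = 0 ∩ FE · DB = 35/9]
2. F_y = 20  [2·signedArea(FBC) = 0 ∩ FE · DB = 35/9]
   → F = (-2, 20)

F = (-2, 20)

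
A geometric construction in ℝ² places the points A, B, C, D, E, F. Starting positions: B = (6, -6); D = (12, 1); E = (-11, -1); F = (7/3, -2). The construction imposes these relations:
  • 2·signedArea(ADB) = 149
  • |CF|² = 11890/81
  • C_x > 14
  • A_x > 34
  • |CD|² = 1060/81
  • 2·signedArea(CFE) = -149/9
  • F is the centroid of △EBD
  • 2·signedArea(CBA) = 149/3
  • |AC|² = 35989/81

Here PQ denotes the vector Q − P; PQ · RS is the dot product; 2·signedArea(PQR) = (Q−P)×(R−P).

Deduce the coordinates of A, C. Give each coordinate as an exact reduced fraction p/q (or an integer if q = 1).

A = (35, 3)
C = (130/9, -5/3)

1. C_x = 130/9  [line -1·x + -40/3·y + -70/9 = 0 ∩ |CD|² = 1060/81]
2. C_y = -5/3  [line -1·x + -40/3·y + -70/9 = 0 ∩ |CD|² = 1060/81]
   → C = (130/9, -5/3)
3. A_x = 35  [2·signedArea(ADB) = 149 ∩ 2·signedArea(CBA) = 149/3]
4. A_y = 3  [2·signedArea(ADB) = 149 ∩ 2·signedArea(CBA) = 149/3]
   → A = (35, 3)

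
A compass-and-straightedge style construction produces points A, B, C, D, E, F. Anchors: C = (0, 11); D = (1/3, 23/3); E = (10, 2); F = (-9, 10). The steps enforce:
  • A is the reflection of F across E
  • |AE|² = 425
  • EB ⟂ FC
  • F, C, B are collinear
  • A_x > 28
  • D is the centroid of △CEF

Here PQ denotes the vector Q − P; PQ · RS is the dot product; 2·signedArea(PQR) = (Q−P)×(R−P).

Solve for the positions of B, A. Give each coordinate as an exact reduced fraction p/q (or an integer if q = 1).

1. B_x = 729/82  [F, C, B are collinear ∩ EB ⟂ FC]
2. B_y = 983/82  [F, C, B are collinear ∩ EB ⟂ FC]
   → B = (729/82, 983/82)
3. A_x = 29  [A is the reflection of F across E]
4. A_y = -6  [A is the reflection of F across E]
   → A = (29, -6)

A = (29, -6)
B = (729/82, 983/82)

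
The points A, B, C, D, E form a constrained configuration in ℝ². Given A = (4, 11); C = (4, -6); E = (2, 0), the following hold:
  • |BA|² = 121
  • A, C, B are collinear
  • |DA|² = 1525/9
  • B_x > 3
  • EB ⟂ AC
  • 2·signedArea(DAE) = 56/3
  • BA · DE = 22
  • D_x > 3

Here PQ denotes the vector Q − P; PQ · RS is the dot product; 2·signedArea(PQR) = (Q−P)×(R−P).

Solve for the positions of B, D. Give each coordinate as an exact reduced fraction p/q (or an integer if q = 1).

B = (4, 0)
D = (10/3, -2)

1. B_x = 4  [A, C, B are collinear ∩ EB ⟂ AC]
2. B_y = 0  [A, C, B are collinear ∩ EB ⟂ AC]
   → B = (4, 0)
3. D_x = 10/3  [2·signedArea(DAE) = 56/3 ∩ BA · DE = 22]
4. D_y = -2  [2·signedArea(DAE) = 56/3 ∩ BA · DE = 22]
   → D = (10/3, -2)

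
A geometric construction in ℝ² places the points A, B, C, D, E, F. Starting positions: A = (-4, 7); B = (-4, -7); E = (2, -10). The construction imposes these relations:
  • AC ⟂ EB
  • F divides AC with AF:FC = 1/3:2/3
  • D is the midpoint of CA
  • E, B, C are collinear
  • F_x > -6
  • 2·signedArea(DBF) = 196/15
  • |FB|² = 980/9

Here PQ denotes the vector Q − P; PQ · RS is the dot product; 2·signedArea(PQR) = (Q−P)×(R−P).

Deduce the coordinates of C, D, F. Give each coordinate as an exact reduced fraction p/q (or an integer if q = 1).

C = (-48/5, -21/5)
D = (-34/5, 7/5)
F = (-88/15, 49/15)

1. C_x = -48/5  [E, B, C are collinear ∩ AC ⟂ EB]
2. C_y = -21/5  [E, B, C are collinear ∩ AC ⟂ EB]
   → C = (-48/5, -21/5)
3. D_x = -34/5  [D is the midpoint of CA]
4. D_y = 7/5  [D is the midpoint of CA]
   → D = (-34/5, 7/5)
5. F_x = -88/15  [F divides AC with AF:FC = 1/3:2/3]
6. F_y = 49/15  [F divides AC with AF:FC = 1/3:2/3]
   → F = (-88/15, 49/15)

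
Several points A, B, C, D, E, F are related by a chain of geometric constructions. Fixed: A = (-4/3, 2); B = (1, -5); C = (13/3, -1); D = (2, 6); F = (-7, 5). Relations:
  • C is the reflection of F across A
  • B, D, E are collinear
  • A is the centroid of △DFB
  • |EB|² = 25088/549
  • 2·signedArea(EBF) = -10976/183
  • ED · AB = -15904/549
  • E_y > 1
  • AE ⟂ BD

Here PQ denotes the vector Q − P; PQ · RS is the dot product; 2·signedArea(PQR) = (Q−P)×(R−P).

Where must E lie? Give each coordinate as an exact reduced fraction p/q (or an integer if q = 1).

1. E_x = 295/183  [B, D, E are collinear ∩ AE ⟂ BD]
2. E_y = 317/183  [B, D, E are collinear ∩ AE ⟂ BD]
   → E = (295/183, 317/183)

E = (295/183, 317/183)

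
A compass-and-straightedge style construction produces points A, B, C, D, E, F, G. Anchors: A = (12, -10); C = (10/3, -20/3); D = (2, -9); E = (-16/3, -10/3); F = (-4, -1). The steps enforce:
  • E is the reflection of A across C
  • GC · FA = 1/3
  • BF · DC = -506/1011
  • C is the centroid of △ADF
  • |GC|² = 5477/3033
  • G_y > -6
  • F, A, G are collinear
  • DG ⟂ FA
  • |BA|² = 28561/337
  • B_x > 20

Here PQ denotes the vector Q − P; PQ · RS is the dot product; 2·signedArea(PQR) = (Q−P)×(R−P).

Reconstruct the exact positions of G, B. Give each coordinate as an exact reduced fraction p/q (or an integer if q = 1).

B = (6748/337, -4891/337)
G = (1340/337, -1849/337)

1. G_x = 1340/337  [F, A, G are collinear ∩ DG ⟂ FA]
2. G_y = -1849/337  [F, A, G are collinear ∩ DG ⟂ FA]
   → G = (1340/337, -1849/337)
3. B_x = 6748/337  [line -4/3·x + -7/3·y + -2415/337 = 0 ∩ |BA|² = 28561/337]
4. B_y = -4891/337  [line -4/3·x + -7/3·y + -2415/337 = 0 ∩ |BA|² = 28561/337]
   → B = (6748/337, -4891/337)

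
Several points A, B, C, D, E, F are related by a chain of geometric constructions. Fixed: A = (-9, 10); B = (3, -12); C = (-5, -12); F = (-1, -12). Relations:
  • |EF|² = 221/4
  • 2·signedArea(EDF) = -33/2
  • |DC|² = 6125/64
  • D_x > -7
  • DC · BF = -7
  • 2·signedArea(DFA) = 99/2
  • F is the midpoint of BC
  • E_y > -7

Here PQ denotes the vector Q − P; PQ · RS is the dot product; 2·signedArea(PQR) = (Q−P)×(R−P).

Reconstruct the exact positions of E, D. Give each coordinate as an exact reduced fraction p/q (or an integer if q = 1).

1. D_x = -27/4  [DC · BF = -7 ∩ 2·signedArea(DFA) = 99/2]
2. D_y = -19/8  [DC · BF = -7 ∩ 2·signedArea(DFA) = 99/2]
   → D = (-27/4, -19/8)
3. E_x = -6  [line 77/8·x + 23/4·y + 761/8 = 0 ∩ |EF|² = 221/4]
4. E_y = -13/2  [line 77/8·x + 23/4·y + 761/8 = 0 ∩ |EF|² = 221/4]
   → E = (-6, -13/2)

D = (-27/4, -19/8)
E = (-6, -13/2)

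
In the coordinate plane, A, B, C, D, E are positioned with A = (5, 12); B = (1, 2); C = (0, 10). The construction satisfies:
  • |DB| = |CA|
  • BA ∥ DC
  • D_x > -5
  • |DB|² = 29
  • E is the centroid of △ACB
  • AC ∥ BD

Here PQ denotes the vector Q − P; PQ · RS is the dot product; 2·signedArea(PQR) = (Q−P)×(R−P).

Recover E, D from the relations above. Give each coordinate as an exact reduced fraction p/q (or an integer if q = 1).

D = (-4, 0)
E = (2, 8)

1. E_x = 2  [E is the centroid of △ACB]
2. E_y = 8  [E is the centroid of △ACB]
   → E = (2, 8)
3. D_x = -4  [BA ∥ DC ∩ AC ∥ BD]
4. D_y = 0  [BA ∥ DC ∩ AC ∥ BD]
   → D = (-4, 0)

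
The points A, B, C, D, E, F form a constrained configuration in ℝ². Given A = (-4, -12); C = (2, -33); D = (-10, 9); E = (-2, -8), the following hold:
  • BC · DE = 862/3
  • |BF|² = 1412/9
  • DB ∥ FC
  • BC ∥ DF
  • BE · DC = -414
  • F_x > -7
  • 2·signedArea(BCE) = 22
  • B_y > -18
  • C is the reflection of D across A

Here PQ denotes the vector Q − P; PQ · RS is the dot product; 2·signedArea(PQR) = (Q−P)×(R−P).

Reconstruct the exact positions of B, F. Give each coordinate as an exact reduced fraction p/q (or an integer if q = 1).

1. B_x = -4/3  [2·signedArea(BCE) = 22 ∩ BC · DE = 862/3]
2. B_y = -53/3  [2·signedArea(BCE) = 22 ∩ BC · DE = 862/3]
   → B = (-4/3, -53/3)
3. F_x = -20/3  [DB ∥ FC ∩ BC ∥ DF]
4. F_y = -19/3  [DB ∥ FC ∩ BC ∥ DF]
   → F = (-20/3, -19/3)

B = (-4/3, -53/3)
F = (-20/3, -19/3)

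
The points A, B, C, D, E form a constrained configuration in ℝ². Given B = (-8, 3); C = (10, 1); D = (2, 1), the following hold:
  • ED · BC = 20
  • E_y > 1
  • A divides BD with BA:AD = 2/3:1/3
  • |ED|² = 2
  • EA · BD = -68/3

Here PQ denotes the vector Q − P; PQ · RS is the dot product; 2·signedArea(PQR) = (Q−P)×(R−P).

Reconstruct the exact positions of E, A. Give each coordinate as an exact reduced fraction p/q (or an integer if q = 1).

1. E_x = 1  [line -18·x + 2·y + 14 = 0 ∩ |ED|² = 2]
2. E_y = 2  [line -18·x + 2·y + 14 = 0 ∩ |ED|² = 2]
   → E = (1, 2)
3. A_x = -4/3  [A divides BD with BA:AD = 2/3:1/3]
4. A_y = 5/3  [A divides BD with BA:AD = 2/3:1/3]
   → A = (-4/3, 5/3)

A = (-4/3, 5/3)
E = (1, 2)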